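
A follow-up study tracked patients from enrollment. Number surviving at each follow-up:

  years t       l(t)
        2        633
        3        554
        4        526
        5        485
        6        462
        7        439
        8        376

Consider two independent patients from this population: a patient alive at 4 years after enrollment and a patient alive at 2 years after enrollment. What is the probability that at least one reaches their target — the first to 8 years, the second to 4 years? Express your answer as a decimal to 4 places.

p₁ = l(8)/l(4) = 376/526 = 0.714829; p₂ = l(4)/l(2) = 526/633 = 0.830964.
P(at least one) = 1 − (1−p₁)(1−p₂) = 1 − 0.285171 × 0.169036 = 0.951796.

0.9518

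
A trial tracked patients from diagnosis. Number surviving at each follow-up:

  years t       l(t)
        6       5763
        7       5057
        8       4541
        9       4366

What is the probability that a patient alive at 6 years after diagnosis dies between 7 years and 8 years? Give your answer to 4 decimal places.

This is the probability of reaching 7 but not 8, conditional on being alive at 6: (l(7) − l(8)) / l(6).
= (5057 − 4541) / 5763 = 516 / 5763 = 0.089537.

0.0895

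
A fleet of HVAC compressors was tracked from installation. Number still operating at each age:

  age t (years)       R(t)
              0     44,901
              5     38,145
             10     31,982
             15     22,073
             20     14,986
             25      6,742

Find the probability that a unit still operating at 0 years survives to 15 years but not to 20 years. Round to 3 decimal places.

This is the probability of reaching 15 but not 20, conditional on being operational at 0: (R(15) − R(20)) / R(0).
= (22,073 − 14,986) / 44,901 = 7,087 / 44,901 = 0.157836.

0.158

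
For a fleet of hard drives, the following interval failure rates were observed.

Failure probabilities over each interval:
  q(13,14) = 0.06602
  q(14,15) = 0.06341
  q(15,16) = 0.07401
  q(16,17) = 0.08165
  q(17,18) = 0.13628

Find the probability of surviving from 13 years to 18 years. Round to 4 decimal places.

0.6425

The overall survival probability is (1 − 0.06602) × (1 − 0.06341) × (1 − 0.07401) × (1 − 0.08165) × (1 − 0.13628).
= 0.93398 × 0.93659 × 0.92599 × 0.91835 × 0.86372 = 0.642502.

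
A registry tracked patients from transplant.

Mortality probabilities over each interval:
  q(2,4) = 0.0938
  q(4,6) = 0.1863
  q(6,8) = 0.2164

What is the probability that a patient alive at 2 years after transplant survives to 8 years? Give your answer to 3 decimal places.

0.578

P(survive 2→8) = (1 − 0.0938) × (1 − 0.1863) × (1 − 0.2164).
= 0.9062 × 0.8137 × 0.7836 = 0.577807.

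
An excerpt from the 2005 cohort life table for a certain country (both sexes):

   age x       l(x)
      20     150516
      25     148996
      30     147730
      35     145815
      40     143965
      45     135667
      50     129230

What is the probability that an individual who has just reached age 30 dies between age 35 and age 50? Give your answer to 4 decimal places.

This is the probability of reaching 35 but not 50, conditional on being alive at 30: (l(35) − l(50)) / l(30).
= (145815 − 129230) / 147730 = 16585 / 147730 = 0.112266.

0.1123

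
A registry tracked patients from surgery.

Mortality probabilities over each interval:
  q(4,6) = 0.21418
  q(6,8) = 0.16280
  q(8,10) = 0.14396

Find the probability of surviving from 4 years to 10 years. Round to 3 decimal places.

The overall survival probability is (1 − 0.21418) × (1 − 0.16280) × (1 − 0.14396).
= 0.78582 × 0.83720 × 0.85604 = 0.563179.

0.563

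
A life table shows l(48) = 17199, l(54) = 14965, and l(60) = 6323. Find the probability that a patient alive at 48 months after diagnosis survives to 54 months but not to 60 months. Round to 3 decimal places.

0.502

This is the probability of reaching 54 but not 60, conditional on being alive at 48: (l(54) − l(60)) / l(48).
= (14965 − 6323) / 17199 = 8642 / 17199 = 0.502471.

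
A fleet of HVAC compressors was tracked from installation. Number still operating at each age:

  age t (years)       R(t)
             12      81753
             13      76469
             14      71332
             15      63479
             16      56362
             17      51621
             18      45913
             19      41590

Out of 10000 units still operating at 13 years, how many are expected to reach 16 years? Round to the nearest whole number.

The relevant probability is 56362/76469 = 0.737057.
Expected number = 10000 × 0.737057 = 7371.

7371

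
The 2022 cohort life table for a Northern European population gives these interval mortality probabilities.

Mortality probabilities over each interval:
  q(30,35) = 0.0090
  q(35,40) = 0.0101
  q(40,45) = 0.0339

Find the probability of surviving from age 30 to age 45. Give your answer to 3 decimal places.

The overall survival probability is (1 − 0.0090) × (1 − 0.0101) × (1 − 0.0339).
= 0.9910 × 0.9899 × 0.9661 = 0.947735.

0.948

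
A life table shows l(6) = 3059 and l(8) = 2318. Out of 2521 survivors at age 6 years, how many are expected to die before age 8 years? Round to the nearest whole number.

The relevant probability is 1 − 2318/3059 = 0.242236.
Expected number = 2521 × 0.242236 = 611.

611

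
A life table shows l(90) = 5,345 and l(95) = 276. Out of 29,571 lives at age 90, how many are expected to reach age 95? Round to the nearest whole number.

The relevant probability is 276/5,345 = 0.051637.
Expected number = 29,571 × 0.051637 = 1527.

1527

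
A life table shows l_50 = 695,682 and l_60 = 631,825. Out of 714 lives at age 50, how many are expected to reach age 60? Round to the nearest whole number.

The relevant probability is 631,825/695,682 = 0.908209.
Expected number = 714 × 0.908209 = 648.

648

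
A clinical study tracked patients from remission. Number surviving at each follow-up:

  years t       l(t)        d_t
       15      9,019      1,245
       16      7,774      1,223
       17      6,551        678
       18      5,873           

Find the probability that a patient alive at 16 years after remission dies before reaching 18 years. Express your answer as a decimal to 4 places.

0.2445

P(die before 18 | alive at 16) = 1 − l(18)/l(16) = 1 − 5,873/7,774 = (1,901)/7,774 = 0.244533.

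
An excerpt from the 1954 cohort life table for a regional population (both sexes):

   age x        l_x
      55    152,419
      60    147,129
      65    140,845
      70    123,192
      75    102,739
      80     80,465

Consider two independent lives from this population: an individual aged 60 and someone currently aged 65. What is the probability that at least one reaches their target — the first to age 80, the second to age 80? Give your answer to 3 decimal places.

p₁ = l_80/l_60 = 80,465/147,129 = 0.546901; p₂ = l_80/l_65 = 80,465/140,845 = 0.571302.
P(at least one) = 1 − (1−p₁)(1−p₂) = 1 − 0.453099 × 0.428698 = 0.805757.

0.806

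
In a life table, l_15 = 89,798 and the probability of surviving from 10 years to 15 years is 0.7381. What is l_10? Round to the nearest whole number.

121661

l_10 = l_15 / p = 89,798 / 0.7381 = 121661.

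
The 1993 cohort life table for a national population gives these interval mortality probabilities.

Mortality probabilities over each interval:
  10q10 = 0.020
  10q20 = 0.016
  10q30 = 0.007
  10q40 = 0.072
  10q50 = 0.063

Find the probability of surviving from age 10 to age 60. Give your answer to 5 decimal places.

0.83264

Chaining the interval survival probabilities: (1 − 0.020) × (1 − 0.016) × (1 − 0.007) × (1 − 0.072) × (1 − 0.063).
= 0.980 × 0.984 × 0.993 × 0.928 × 0.937 = 0.832641.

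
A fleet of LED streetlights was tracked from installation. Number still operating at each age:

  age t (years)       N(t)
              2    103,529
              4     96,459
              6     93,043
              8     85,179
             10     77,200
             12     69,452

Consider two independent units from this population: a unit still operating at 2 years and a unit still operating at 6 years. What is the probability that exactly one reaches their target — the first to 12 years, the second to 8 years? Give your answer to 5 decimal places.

p₁ = N(12)/N(2) = 69,452/103,529 = 0.670846; p₂ = N(8)/N(6) = 85,179/93,043 = 0.915480.
P(exactly one) = p₁(1−p₂) + (1−p₁)p₂ = 0.056700 + 0.301334 = 0.358034.

0.35803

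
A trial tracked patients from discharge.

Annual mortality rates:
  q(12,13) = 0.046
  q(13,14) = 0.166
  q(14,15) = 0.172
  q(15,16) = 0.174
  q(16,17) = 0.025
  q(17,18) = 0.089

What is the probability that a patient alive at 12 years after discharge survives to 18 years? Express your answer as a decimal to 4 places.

0.4833

The overall survival probability is (1 − 0.046) × (1 − 0.166) × (1 − 0.172) × (1 − 0.174) × (1 − 0.025) × (1 − 0.089).
= 0.954 × 0.834 × 0.828 × 0.826 × 0.975 × 0.911 = 0.483335.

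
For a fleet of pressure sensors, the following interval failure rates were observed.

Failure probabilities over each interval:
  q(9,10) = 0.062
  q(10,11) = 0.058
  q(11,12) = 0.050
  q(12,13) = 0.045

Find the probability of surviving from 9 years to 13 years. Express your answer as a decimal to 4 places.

0.8016

P(survive 9→13) = (1 − 0.062) × (1 − 0.058) × (1 − 0.050) × (1 − 0.045).
= 0.938 × 0.942 × 0.950 × 0.955 = 0.801642.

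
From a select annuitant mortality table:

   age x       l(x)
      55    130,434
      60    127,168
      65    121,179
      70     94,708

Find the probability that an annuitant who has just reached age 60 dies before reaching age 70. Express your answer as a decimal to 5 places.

0.25525

P(die before 70 | alive at 60) = 1 − l(70)/l(60) = 1 − 94,708/127,168 = (32,460)/127,168 = 0.255253.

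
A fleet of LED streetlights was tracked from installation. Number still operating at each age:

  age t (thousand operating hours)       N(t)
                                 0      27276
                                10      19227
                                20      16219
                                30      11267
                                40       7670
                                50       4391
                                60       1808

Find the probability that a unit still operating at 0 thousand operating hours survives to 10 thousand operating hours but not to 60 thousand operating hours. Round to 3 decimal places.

0.639

This is the probability of reaching 10 but not 60, conditional on being operational at 0: (N(10) − N(60)) / N(0).
= (19227 − 1808) / 27276 = 17419 / 27276 = 0.638620.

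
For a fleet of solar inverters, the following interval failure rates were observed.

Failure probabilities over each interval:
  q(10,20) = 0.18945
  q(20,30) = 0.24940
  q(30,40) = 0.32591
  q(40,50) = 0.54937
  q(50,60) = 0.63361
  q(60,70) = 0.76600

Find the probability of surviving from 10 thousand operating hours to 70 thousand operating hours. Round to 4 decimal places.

0.0158

The overall survival probability is (1 − 0.18945) × (1 − 0.24940) × (1 − 0.32591) × (1 − 0.54937) × (1 − 0.63361) × (1 − 0.76600).
= 0.81055 × 0.75060 × 0.67409 × 0.45063 × 0.36639 × 0.23400 = 0.015845.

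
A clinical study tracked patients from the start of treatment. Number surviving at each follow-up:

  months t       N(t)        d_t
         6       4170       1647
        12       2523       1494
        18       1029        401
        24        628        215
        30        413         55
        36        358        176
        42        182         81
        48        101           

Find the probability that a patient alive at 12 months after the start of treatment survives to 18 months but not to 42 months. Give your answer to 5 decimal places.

0.33571

This is the probability of reaching 18 but not 42, conditional on being alive at 12: (N(18) − N(42)) / N(12).
= (1029 − 182) / 2523 = 847 / 2523 = 0.335711.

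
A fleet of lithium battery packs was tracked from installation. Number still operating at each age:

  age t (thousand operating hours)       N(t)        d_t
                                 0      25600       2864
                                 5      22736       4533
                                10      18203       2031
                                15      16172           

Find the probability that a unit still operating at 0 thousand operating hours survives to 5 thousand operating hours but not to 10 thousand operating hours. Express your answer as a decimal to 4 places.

This is the probability of reaching 5 but not 10, conditional on being operational at 0: (N(5) − N(10)) / N(0).
= (22736 − 18203) / 25600 = 4533 / 25600 = 0.177070.

0.1771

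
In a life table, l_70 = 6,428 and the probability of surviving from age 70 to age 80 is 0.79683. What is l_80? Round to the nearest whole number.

5122

l_80 = l_70 × p = 6,428 × 0.79683 = 5122.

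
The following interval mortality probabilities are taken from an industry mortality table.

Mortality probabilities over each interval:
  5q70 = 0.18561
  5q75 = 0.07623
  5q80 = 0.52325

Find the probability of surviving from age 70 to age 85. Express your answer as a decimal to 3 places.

0.359

15p70 = (1 − 0.18561) × (1 − 0.07623) × (1 − 0.52325).
= 0.81439 × 0.92377 × 0.47675 = 0.358663.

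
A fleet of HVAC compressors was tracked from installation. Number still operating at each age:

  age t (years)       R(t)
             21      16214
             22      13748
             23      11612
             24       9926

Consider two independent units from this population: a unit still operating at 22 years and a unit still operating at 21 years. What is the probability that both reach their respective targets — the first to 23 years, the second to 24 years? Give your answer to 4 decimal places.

p₁ = R(23)/R(22) = 11612/13748 = 0.844632; p₂ = R(24)/R(21) = 9926/16214 = 0.612187.
P(both) = p₁ × p₂ = 0.844632 × 0.612187 = 0.517073.

0.5171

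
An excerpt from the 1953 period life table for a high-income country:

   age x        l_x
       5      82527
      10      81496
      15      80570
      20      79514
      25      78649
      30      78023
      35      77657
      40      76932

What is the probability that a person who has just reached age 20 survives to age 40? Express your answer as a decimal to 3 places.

The conditional survival probability is l_40/l_20 = 76932/79514 = 0.967528.

0.968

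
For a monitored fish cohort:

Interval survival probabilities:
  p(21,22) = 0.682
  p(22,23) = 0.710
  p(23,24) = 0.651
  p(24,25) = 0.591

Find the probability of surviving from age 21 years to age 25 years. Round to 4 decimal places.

0.1863

Chaining the interval survival probabilities: 0.682 × 0.710 × 0.651 × 0.591.
= 0.186299.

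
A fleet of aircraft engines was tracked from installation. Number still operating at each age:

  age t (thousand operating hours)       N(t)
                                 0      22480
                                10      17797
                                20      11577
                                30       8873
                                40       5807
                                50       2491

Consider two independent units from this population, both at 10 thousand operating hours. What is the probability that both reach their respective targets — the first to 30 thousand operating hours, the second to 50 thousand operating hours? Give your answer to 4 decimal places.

0.0698

p₁ = N(30)/N(10) = 8873/17797 = 0.498567; p₂ = N(50)/N(10) = 2491/17797 = 0.139967.
P(both) = p₁ × p₂ = 0.498567 × 0.139967 = 0.069783.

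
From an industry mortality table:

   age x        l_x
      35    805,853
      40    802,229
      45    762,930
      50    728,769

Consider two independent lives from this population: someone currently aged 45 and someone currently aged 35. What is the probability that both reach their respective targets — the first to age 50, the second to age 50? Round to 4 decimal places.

0.8639

p₁ = l_50/l_45 = 728,769/762,930 = 0.955224; p₂ = l_50/l_35 = 728,769/805,853 = 0.904345.
P(both) = p₁ × p₂ = 0.955224 × 0.904345 = 0.863852.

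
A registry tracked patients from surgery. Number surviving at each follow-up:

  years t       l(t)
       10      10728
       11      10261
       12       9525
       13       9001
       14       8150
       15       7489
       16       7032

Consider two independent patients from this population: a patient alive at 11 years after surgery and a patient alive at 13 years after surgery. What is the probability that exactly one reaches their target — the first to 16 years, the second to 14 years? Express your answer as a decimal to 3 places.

0.350

p₁ = l(16)/l(11) = 7032/10261 = 0.685313; p₂ = l(14)/l(13) = 8150/9001 = 0.905455.
P(exactly one) = p₁(1−p₂) + (1−p₁)p₂ = 0.064793 + 0.284935 = 0.349728.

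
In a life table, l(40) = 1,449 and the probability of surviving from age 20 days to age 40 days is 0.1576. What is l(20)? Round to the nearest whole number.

l(20) = l(40) / p = 1,449 / 0.1576 = 9194.

9194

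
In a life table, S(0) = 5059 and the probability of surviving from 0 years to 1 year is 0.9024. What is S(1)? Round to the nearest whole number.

S(1) = S(0) × p = 5059 × 0.9024 = 4565.

4565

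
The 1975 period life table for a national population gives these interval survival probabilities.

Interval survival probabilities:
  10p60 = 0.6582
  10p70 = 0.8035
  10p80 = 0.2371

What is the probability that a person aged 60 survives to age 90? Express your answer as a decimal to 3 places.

Chaining the interval survival probabilities: 0.6582 × 0.8035 × 0.2371.
= 0.125394.

0.125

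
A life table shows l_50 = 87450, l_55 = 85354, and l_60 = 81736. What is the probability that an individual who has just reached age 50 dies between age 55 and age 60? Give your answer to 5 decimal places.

This is the probability of reaching 55 but not 60, conditional on being alive at 50: (l_55 − l_60) / l_50.
= (85354 − 81736) / 87450 = 3618 / 87450 = 0.041372.

0.04137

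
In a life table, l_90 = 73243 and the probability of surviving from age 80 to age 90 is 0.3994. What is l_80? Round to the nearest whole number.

183383

l_80 = l_90 / p = 73243 / 0.3994 = 183383.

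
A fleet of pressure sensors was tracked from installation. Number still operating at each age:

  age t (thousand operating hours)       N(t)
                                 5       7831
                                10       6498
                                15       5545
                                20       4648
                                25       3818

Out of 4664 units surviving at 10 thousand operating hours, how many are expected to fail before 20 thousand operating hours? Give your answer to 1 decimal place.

The relevant probability is 1 − 4648/6498 = 0.284703.
Expected number = 4664 × 0.284703 = 1327.9.

1327.9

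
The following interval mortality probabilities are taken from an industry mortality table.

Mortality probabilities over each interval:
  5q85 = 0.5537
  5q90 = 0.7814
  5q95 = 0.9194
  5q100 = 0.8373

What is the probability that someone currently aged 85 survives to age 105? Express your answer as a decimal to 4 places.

0.0013

20p85 = (1 − 0.5537) × (1 − 0.7814) × (1 − 0.9194) × (1 − 0.8373).
= 0.4463 × 0.2186 × 0.0806 × 0.1627 = 0.001279.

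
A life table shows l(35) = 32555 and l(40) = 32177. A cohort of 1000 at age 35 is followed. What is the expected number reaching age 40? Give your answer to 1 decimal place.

The relevant probability is 32177/32555 = 0.988389.
Expected number = 1000 × 0.988389 = 988.4.

988.4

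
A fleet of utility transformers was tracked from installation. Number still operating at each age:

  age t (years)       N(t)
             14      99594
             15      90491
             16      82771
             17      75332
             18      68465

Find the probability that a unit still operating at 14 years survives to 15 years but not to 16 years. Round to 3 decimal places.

This is the probability of reaching 15 but not 16, conditional on being operational at 14: (N(15) − N(16)) / N(14).
= (90491 − 82771) / 99594 = 7720 / 99594 = 0.077515.

0.078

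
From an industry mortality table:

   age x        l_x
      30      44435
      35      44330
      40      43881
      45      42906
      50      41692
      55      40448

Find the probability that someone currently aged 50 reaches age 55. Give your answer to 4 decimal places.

The conditional survival probability is l_55/l_50 = 40448/41692 = 0.970162.

0.9702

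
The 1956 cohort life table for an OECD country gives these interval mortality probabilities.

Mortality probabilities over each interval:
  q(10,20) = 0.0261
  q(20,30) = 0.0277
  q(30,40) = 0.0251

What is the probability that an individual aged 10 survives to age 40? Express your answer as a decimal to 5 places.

0.92316

Chaining the interval survival probabilities: (1 − 0.0261) × (1 − 0.0277) × (1 − 0.0251).
= 0.9739 × 0.9723 × 0.9749 = 0.923155.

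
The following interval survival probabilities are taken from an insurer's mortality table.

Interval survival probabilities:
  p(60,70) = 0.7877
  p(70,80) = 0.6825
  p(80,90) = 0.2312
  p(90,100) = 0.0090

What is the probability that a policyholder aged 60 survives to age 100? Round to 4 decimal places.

P(survive 60→100) = 0.7877 × 0.6825 × 0.2312 × 0.0090.
= 0.001119.

0.0011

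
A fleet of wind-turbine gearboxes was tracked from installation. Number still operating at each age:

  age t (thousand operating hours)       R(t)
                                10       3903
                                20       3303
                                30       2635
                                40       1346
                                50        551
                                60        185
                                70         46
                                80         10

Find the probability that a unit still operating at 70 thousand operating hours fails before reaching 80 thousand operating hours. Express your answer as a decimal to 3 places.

0.783

P(fail before 80 | operational at 70) = 1 − R(80)/R(70) = 1 − 10/46 = (36)/46 = 0.782609.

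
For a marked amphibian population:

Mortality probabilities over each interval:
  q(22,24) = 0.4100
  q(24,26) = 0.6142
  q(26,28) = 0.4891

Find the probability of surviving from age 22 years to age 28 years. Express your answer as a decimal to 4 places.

0.1163

Chaining the interval survival probabilities: (1 − 0.4100) × (1 − 0.6142) × (1 − 0.4891).
= 0.5900 × 0.3858 × 0.5109 = 0.116292.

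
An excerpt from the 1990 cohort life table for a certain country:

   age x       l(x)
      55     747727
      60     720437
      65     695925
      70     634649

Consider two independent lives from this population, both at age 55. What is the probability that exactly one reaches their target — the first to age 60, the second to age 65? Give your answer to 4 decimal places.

0.1007

p₁ = l(60)/l(55) = 720437/747727 = 0.963503; p₂ = l(65)/l(55) = 695925/747727 = 0.930721.
P(exactly one) = p₁(1−p₂) + (1−p₁)p₂ = 0.066751 + 0.033969 = 0.100719.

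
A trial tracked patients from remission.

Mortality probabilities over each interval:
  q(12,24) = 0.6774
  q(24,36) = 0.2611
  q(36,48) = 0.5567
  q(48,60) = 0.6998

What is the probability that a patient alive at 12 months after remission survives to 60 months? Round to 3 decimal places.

0.032

Chaining the interval survival probabilities: (1 − 0.6774) × (1 − 0.2611) × (1 − 0.5567) × (1 − 0.6998).
= 0.3226 × 0.7389 × 0.4433 × 0.3002 = 0.031722.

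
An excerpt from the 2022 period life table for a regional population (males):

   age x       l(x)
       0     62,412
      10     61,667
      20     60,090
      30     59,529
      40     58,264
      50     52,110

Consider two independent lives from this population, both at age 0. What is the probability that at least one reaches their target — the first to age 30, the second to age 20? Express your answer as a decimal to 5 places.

p₁ = l(30)/l(0) = 59,529/62,412 = 0.953807; p₂ = l(20)/l(0) = 60,090/62,412 = 0.962796.
P(at least one) = 1 − (1−p₁)(1−p₂) = 1 − 0.046193 × 0.037204 = 0.998281.

0.99828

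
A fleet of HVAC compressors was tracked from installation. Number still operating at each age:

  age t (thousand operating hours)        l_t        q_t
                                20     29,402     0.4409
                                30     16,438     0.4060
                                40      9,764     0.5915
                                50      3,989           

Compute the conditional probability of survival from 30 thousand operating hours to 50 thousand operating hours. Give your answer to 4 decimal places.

The conditional survival probability is l_50/l_30 = 3,989/16,438 = 0.242669.

0.2427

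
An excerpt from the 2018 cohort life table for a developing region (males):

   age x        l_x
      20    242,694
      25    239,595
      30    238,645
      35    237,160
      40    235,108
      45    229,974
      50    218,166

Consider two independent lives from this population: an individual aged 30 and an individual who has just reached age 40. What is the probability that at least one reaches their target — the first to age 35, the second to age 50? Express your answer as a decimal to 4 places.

0.9996

p₁ = l_35/l_30 = 237,160/238,645 = 0.993777; p₂ = l_50/l_40 = 218,166/235,108 = 0.927940.
P(at least one) = 1 − (1−p₁)(1−p₂) = 1 − 0.006223 × 0.072060 = 0.999552.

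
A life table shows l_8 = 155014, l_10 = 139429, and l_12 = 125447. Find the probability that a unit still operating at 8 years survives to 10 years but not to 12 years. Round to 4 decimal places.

This is the probability of reaching 10 but not 12, conditional on being operational at 8: (l_10 − l_12) / l_8.
= (139429 − 125447) / 155014 = 13982 / 155014 = 0.090198.

0.0902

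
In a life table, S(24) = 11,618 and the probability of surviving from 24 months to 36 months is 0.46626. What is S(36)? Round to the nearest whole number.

S(36) = S(24) × p = 11,618 × 0.46626 = 5417.

5417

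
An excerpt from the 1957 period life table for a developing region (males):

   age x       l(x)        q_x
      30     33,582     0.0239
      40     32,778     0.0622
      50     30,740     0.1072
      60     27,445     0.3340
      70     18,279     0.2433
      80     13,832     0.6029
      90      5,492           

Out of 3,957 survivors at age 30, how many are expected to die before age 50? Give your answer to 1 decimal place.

The relevant probability is 1 − 30,740/33,582 = 0.084629.
Expected number = 3,957 × 0.084629 = 334.9.

334.9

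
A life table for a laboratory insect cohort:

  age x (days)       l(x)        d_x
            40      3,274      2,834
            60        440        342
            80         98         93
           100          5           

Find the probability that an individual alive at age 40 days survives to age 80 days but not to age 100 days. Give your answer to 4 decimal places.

0.0284

This is the probability of reaching 80 but not 100, conditional on being alive at 40: (l(80) − l(100)) / l(40).
= (98 − 5) / 3,274 = 93 / 3,274 = 0.028406.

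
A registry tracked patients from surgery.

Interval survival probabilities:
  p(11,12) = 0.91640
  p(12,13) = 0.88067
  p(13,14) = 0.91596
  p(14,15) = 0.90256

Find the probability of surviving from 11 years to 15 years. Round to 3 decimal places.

P(survive 11→15) = 0.91640 × 0.88067 × 0.91596 × 0.90256.
= 0.667192.

0.667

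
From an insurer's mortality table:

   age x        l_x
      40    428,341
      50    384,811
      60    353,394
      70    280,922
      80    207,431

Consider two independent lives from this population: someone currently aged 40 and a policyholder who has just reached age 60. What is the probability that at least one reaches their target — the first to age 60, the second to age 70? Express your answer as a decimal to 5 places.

p₁ = l_60/l_40 = 353,394/428,341 = 0.825030; p₂ = l_70/l_60 = 280,922/353,394 = 0.794926.
P(at least one) = 1 − (1−p₁)(1−p₂) = 1 − 0.174970 × 0.205074 = 0.964118.

0.96412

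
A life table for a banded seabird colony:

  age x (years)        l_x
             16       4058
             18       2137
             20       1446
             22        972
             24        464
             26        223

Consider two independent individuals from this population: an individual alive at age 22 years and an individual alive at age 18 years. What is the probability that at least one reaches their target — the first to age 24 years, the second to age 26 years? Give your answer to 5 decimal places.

0.53190

p₁ = l_24/l_22 = 464/972 = 0.477366; p₂ = l_26/l_18 = 223/2137 = 0.104352.
P(at least one) = 1 − (1−p₁)(1−p₂) = 1 − 0.522634 × 0.895648 = 0.531904.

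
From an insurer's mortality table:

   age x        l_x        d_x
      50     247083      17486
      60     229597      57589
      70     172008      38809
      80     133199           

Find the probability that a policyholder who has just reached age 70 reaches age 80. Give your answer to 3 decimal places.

0.774

The conditional survival probability is l_80/l_70 = 133199/172008 = 0.774377.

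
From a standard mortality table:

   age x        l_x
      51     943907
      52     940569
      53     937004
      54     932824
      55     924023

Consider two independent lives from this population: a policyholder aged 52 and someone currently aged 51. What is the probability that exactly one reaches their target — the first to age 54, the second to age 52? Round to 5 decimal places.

p₁ = l_54/l_52 = 932824/940569 = 0.991766; p₂ = l_52/l_51 = 940569/943907 = 0.996464.
P(exactly one) = p₁(1−p₂) + (1−p₁)p₂ = 0.003507 + 0.008205 = 0.011712.

0.01171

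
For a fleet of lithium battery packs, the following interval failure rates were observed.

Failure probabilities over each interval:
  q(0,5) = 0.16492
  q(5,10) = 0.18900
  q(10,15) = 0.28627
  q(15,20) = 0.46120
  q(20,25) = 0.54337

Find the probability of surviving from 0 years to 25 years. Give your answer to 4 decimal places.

Chaining the interval survival probabilities: (1 − 0.16492) × (1 − 0.18900) × (1 − 0.28627) × (1 − 0.46120) × (1 − 0.54337).
= 0.83508 × 0.81100 × 0.71373 × 0.53880 × 0.45663 = 0.118925.

0.1189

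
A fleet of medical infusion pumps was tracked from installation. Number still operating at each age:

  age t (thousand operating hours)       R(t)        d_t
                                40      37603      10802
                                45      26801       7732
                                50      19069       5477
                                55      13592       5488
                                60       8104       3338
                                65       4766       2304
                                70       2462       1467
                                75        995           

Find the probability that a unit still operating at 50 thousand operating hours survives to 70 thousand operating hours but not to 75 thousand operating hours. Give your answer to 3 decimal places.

0.077

This is the probability of reaching 70 but not 75, conditional on being operational at 50: (R(70) − R(75)) / R(50).
= (2462 − 995) / 19069 = 1467 / 19069 = 0.076931.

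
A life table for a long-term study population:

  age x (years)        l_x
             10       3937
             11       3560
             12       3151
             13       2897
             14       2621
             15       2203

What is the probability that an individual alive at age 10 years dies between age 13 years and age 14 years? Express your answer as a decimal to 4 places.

This is the probability of reaching 13 but not 14, conditional on being alive at 10: (l_13 − l_14) / l_10.
= (2897 − 2621) / 3937 = 276 / 3937 = 0.070104.

0.0701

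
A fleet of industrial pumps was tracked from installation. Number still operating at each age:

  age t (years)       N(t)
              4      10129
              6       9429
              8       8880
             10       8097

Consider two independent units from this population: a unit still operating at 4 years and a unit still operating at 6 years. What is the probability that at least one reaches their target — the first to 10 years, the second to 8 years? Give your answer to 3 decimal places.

p₁ = N(10)/N(4) = 8097/10129 = 0.799388; p₂ = N(8)/N(6) = 8880/9429 = 0.941775.
P(at least one) = 1 − (1−p₁)(1−p₂) = 1 − 0.200612 × 0.058225 = 0.988319.

0.988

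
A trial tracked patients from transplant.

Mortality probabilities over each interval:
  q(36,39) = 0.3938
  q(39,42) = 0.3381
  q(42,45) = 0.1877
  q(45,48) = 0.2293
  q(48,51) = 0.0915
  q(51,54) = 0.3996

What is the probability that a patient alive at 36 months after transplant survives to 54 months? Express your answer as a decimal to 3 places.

P(survive 36→54) = (1 − 0.3938) × (1 − 0.3381) × (1 − 0.1877) × (1 − 0.2293) × (1 − 0.0915) × (1 − 0.3996).
= 0.6062 × 0.6619 × 0.8123 × 0.7707 × 0.9085 × 0.6004 = 0.137017.

0.137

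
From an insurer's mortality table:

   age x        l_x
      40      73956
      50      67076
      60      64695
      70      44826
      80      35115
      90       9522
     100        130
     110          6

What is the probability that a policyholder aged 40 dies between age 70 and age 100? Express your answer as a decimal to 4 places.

0.6044

We want 30|30q40 = (l_70 − l_100)/l_40.
This is the probability of reaching 70 but not 100, conditional on being alive at 40: (l_70 − l_100) / l_40.
= (44826 − 130) / 73956 = 44696 / 73956 = 0.604359.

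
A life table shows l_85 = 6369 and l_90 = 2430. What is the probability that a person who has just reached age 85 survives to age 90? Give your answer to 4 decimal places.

We want 5p85 = l_90/l_85.
The conditional survival probability is l_90/l_85 = 2430/6369 = 0.381536.

0.3815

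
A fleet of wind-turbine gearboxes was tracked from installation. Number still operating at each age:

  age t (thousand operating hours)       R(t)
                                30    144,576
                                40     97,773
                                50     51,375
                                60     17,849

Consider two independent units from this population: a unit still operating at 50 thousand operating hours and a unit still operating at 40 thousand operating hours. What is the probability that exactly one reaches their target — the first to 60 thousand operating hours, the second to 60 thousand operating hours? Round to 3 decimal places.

p₁ = R(60)/R(50) = 17,849/51,375 = 0.347426; p₂ = R(60)/R(40) = 17,849/97,773 = 0.182556.
P(exactly one) = p₁(1−p₂) + (1−p₁)p₂ = 0.284001 + 0.119131 = 0.403133.

0.403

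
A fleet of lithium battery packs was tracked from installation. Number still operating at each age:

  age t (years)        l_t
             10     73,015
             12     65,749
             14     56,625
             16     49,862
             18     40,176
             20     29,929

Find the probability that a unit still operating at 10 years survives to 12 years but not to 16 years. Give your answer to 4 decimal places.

0.2176

This is the probability of reaching 12 but not 16, conditional on being operational at 10: (l_12 − l_16) / l_10.
= (65,749 − 49,862) / 73,015 = 15,887 / 73,015 = 0.217585.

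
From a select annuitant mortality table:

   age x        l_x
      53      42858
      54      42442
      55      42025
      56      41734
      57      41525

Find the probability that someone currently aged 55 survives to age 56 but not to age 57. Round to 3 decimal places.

This is the probability of reaching 56 but not 57, conditional on being alive at 55: (l_56 − l_57) / l_55.
= (41734 − 41525) / 42025 = 209 / 42025 = 0.004973.

0.005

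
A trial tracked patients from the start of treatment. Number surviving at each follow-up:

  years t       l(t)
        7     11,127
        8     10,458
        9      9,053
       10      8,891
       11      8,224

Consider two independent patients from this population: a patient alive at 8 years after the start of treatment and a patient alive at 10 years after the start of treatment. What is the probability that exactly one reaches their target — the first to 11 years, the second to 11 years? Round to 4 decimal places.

0.2566

p₁ = l(11)/l(8) = 8,224/10,458 = 0.786384; p₂ = l(11)/l(10) = 8,224/8,891 = 0.924980.
P(exactly one) = p₁(1−p₂) + (1−p₁)p₂ = 0.058995 + 0.197591 = 0.256585.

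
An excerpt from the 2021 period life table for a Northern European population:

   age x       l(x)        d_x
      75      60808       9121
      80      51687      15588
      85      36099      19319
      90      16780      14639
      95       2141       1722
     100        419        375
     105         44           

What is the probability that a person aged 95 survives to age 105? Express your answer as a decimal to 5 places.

0.02055

The conditional survival probability is l(105)/l(95) = 44/2141 = 0.020551.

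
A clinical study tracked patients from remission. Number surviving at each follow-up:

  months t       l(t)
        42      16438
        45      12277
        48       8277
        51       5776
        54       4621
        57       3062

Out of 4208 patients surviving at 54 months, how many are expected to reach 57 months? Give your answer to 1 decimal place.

The relevant probability is 3062/4621 = 0.662627.
Expected number = 4208 × 0.662627 = 2788.3.

2788.3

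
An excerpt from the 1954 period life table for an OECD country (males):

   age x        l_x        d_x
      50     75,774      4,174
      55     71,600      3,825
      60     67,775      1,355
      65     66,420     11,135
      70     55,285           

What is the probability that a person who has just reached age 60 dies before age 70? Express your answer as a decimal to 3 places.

P(die before 70 | alive at 60) = 1 − l_70/l_60 = 1 − 55,285/67,775 = (12,490)/67,775 = 0.184286.

0.184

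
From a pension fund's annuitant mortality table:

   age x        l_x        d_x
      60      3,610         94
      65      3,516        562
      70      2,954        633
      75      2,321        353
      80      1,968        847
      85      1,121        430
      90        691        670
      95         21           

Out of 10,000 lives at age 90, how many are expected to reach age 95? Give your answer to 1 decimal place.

303.9

The relevant probability is 21/691 = 0.030391.
Expected number = 10,000 × 0.030391 = 303.9.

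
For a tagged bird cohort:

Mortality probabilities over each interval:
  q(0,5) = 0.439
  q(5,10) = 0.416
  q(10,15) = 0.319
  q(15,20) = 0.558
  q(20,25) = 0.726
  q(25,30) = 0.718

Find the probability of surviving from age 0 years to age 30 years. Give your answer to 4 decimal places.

The overall survival probability is (1 − 0.439) × (1 − 0.416) × (1 − 0.319) × (1 − 0.558) × (1 − 0.726) × (1 − 0.718).
= 0.561 × 0.584 × 0.681 × 0.442 × 0.274 × 0.282 = 0.007620.

0.0076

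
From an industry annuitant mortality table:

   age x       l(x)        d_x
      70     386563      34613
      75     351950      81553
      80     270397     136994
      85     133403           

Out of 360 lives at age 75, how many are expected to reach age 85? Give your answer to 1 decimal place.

The relevant probability is 133403/351950 = 0.379040.
Expected number = 360 × 0.379040 = 136.5.

136.5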